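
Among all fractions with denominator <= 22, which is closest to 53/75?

12/17

Expand x = 53/75 as a continued fraction with the Euclidean algorithm:
  53 = 0*75 + 53, so a_0 = 0.
  75 = 1*53 + 22, so a_1 = 1.
  53 = 2*22 + 9, so a_2 = 2.
  22 = 2*9 + 4, so a_3 = 2.
  9 = 2*4 + 1, so a_4 = 2.
  4 = 4*1 + 0, so a_5 = 4.
so x = [0; 1, 2, 2, 2, 4].
Convergents (p_i = a_i*p_{i-1} + p_{i-2}, q_i = a_i*q_{i-1} + q_{i-2} with p_{-2}=0, p_{-1}=1, q_{-2}=1, q_{-1}=0), until the denominator exceeds 22:
  i=0: a_0=0, p_0 = 0*1 + 0 = 0, q_0 = 0*0 + 1 = 1.
  i=1: a_1=1, p_1 = 1*0 + 1 = 1, q_1 = 1*1 + 0 = 1.
  i=2: a_2=2, p_2 = 2*1 + 0 = 2, q_2 = 2*1 + 1 = 3.
  i=3: a_3=2, p_3 = 2*2 + 1 = 5, q_3 = 2*3 + 1 = 7.
  i=4: a_4=2, p_4 = 2*5 + 2 = 12, q_4 = 2*7 + 3 = 17.
  i=5: a_5=4, p_5 = 4*12 + 5 = 53, q_5 = 4*17 + 7 = 75.
q_5 = 75 > 22, so the last convergent with denominator <= 22 is p_4/q_4 = 12/17.
The closest fraction with denominator <= 22 is either p_4/q_4 or the intermediate fraction (k*p_4 + p_3)/(k*q_4 + q_3) with the largest k >= 1 whose denominator stays <= 22; these approach x as k grows, and every other convergent or intermediate fraction in range is farther away.
Largest k: floor((22 - q_3)/q_4) = floor((22 - 7)/17) = 0.
Since k = 0, no intermediate fraction beyond p_4/q_4 has denominator <= 22, so the convergent 12/17 is the closest (its error is |53*17 - 12*75|/(75*17) = 1/1275).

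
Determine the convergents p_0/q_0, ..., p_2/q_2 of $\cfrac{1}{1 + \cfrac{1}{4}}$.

Using the convergent recurrence p_i = a_i*p_{i-1} + p_{i-2}, q_i = a_i*q_{i-1} + q_{i-2} with p_{-2}=0, p_{-1}=1, q_{-2}=1, q_{-1}=0:
  i=0: a_0=0, p_0 = 0*1 + 0 = 0, q_0 = 0*0 + 1 = 1.
  i=1: a_1=1, p_1 = 1*0 + 1 = 1, q_1 = 1*1 + 0 = 1.
  i=2: a_2=4, p_2 = 4*1 + 0 = 4, q_2 = 4*1 + 1 = 5.

0/1, 1/1, 4/5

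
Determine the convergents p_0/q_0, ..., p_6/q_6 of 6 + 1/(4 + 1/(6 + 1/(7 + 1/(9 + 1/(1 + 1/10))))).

6/1, 25/4, 156/25, 1117/179, 10209/1636, 11326/1815, 123469/19786

Using the convergent recurrence p_i = a_i*p_{i-1} + p_{i-2}, q_i = a_i*q_{i-1} + q_{i-2} with p_{-2}=0, p_{-1}=1, q_{-2}=1, q_{-1}=0:
  i=0: a_0=6, p_0 = 6*1 + 0 = 6, q_0 = 6*0 + 1 = 1.
  i=1: a_1=4, p_1 = 4*6 + 1 = 25, q_1 = 4*1 + 0 = 4.
  i=2: a_2=6, p_2 = 6*25 + 6 = 156, q_2 = 6*4 + 1 = 25.
  i=3: a_3=7, p_3 = 7*156 + 25 = 1117, q_3 = 7*25 + 4 = 179.
  i=4: a_4=9, p_4 = 9*1117 + 156 = 10209, q_4 = 9*179 + 25 = 1636.
  i=5: a_5=1, p_5 = 1*10209 + 1117 = 11326, q_5 = 1*1636 + 179 = 1815.
  i=6: a_6=10, p_6 = 10*11326 + 10209 = 123469, q_6 = 10*1815 + 1636 = 19786.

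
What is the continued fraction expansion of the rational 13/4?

[3; 4]

Run the Euclidean algorithm on 13 and 4; the successive quotients are the partial quotients a_0, a_1, ... (each step inverts the fractional part left over by the previous one):
  13 = 3*4 + 1, so a_0 = 3.
  4 = 4*1 + 0, so a_1 = 4.
The remainder reaches 0 after 2 divisions, so the expansion has 2 partial quotients, read off in order.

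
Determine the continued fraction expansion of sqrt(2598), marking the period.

Write x_i = (sqrt(2598) + m_i)/d_i with (m_0, d_0) = (0, 1). a_0 = floor(sqrt(2598)) = 50, since 50^2 = 2500 <= 2598 < 2601 = 51^2.
Iterate m_{i+1} = d_i*a_i - m_i, d_{i+1} = (2598 - m_{i+1}^2)/d_i, a_{i+1} = floor((a_0 + m_{i+1})/d_{i+1}):
  m_1 = 1*50 - 0 = 50, d_1 = (2598 - 50^2)/1 = 98/1 = 98, a_1 = floor((50 + 50)/98) = 1.
  m_2 = 98*1 - 50 = 48, d_2 = (2598 - 48^2)/98 = 294/98 = 3, a_2 = floor((50 + 48)/3) = 32.
  m_3 = 3*32 - 48 = 48, d_3 = (2598 - 48^2)/3 = 294/3 = 98, a_3 = floor((50 + 48)/98) = 1.
  m_4 = 98*1 - 48 = 50, d_4 = (2598 - 50^2)/98 = 98/98 = 1, a_4 = floor((50 + 50)/1) = 100.
  m_5 = 1*100 - 50 = 50, d_5 = (2598 - 50^2)/1 = 98/1 = 98: (m_5, d_5) = (m_1, d_1) = (50, 98), so from here the quotients repeat a_1, ..., a_4; the period length is 4.
Hence the expansion of sqrt(2598) is a_0 = 50 followed by the repeating block 1, 32, 1, 100 (period 4).

[50; (1, 32, 1, 100)]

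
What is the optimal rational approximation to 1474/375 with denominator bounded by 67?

Expand x = 1474/375 as a continued fraction with the Euclidean algorithm:
  1474 = 3*375 + 349, so a_0 = 3.
  375 = 1*349 + 26, so a_1 = 1.
  349 = 13*26 + 11, so a_2 = 13.
  26 = 2*11 + 4, so a_3 = 2.
  11 = 2*4 + 3, so a_4 = 2.
  4 = 1*3 + 1, so a_5 = 1.
  3 = 3*1 + 0, so a_6 = 3.
so x = [3; 1, 13, 2, 2, 1, 3].
Convergents (p_i = a_i*p_{i-1} + p_{i-2}, q_i = a_i*q_{i-1} + q_{i-2} with p_{-2}=0, p_{-1}=1, q_{-2}=1, q_{-1}=0), until the denominator exceeds 67:
  i=0: a_0=3, p_0 = 3*1 + 0 = 3, q_0 = 3*0 + 1 = 1.
  i=1: a_1=1, p_1 = 1*3 + 1 = 4, q_1 = 1*1 + 0 = 1.
  i=2: a_2=13, p_2 = 13*4 + 3 = 55, q_2 = 13*1 + 1 = 14.
  i=3: a_3=2, p_3 = 2*55 + 4 = 114, q_3 = 2*14 + 1 = 29.
  i=4: a_4=2, p_4 = 2*114 + 55 = 283, q_4 = 2*29 + 14 = 72.
q_4 = 72 > 67, so the last convergent with denominator <= 67 is p_3/q_3 = 114/29.
The closest fraction with denominator <= 67 is either p_3/q_3 or the intermediate fraction (k*p_3 + p_2)/(k*q_3 + q_2) with the largest k >= 1 whose denominator stays <= 67; these approach x as k grows, and every other convergent or intermediate fraction in range is farther away.
Largest k: floor((67 - q_2)/q_3) = floor((67 - 14)/29) = 1.
That gives (1*114 + 55)/(1*29 + 14) = 169/43.
Compare the errors: |x - 114/29| = |1474*29 - 114*375|/(375*29) = 4/10875, and |x - 169/43| = |1474*43 - 169*375|/(375*43) = 7/16125.
Cross-multiplying, 4*16125 = 64500 < 76125 = 7*10875, so 4/10875 is smaller: the convergent 114/29 is closer to x than 169/43.

114/29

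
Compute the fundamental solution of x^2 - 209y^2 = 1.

First expand sqrt(209) as a continued fraction. With x_i = (sqrt(209) + m_i)/d_i and (m_0, d_0) = (0, 1): a_0 = floor(sqrt(209)) = 14, since 14^2 = 196 <= 209 < 225 = 15^2.
Iterate m_{i+1} = d_i*a_i - m_i, d_{i+1} = (209 - m_{i+1}^2)/d_i, a_{i+1} = floor((a_0 + m_{i+1})/d_{i+1}):
  m_1 = 1*14 - 0 = 14, d_1 = (209 - 14^2)/1 = 13/1 = 13, a_1 = floor((14 + 14)/13) = 2.
  m_2 = 13*2 - 14 = 12, d_2 = (209 - 12^2)/13 = 65/13 = 5, a_2 = floor((14 + 12)/5) = 5.
  m_3 = 5*5 - 12 = 13, d_3 = (209 - 13^2)/5 = 40/5 = 8, a_3 = floor((14 + 13)/8) = 3.
  m_4 = 8*3 - 13 = 11, d_4 = (209 - 11^2)/8 = 88/8 = 11, a_4 = floor((14 + 11)/11) = 2.
  m_5 = 11*2 - 11 = 11, d_5 = (209 - 11^2)/11 = 88/11 = 8, a_5 = floor((14 + 11)/8) = 3.
  m_6 = 8*3 - 11 = 13, d_6 = (209 - 13^2)/8 = 40/8 = 5, a_6 = floor((14 + 13)/5) = 5.
  m_7 = 5*5 - 13 = 12, d_7 = (209 - 12^2)/5 = 65/5 = 13, a_7 = floor((14 + 12)/13) = 2.
  m_8 = 13*2 - 12 = 14, d_8 = (209 - 14^2)/13 = 13/13 = 1, a_8 = floor((14 + 14)/1) = 28.
  m_9 = 1*28 - 14 = 14, d_9 = (209 - 14^2)/1 = 13/1 = 13: (m_9, d_9) = (m_1, d_1) = (14, 13), so from here the quotients repeat a_1, ..., a_8; the period length is 8.
So sqrt(209) = [14; (2, 5, 3, 2, 3, 5, 2, 28)] with period length k = 8.
k is even, so the fundamental solution of x^2 - 209y^2 = 1 is (p_{k-1}, q_{k-1}) = (p_7, q_7); compute convergents through index 7.
Convergents (p_i = a_i*p_{i-1} + p_{i-2}, q_i = a_i*q_{i-1} + q_{i-2} with p_{-2}=0, p_{-1}=1, q_{-2}=1, q_{-1}=0):
  i=0: a_0=14, p_0 = 14*1 + 0 = 14, q_0 = 14*0 + 1 = 1.
  i=1: a_1=2, p_1 = 2*14 + 1 = 29, q_1 = 2*1 + 0 = 2.
  i=2: a_2=5, p_2 = 5*29 + 14 = 159, q_2 = 5*2 + 1 = 11.
  i=3: a_3=3, p_3 = 3*159 + 29 = 506, q_3 = 3*11 + 2 = 35.
  i=4: a_4=2, p_4 = 2*506 + 159 = 1171, q_4 = 2*35 + 11 = 81.
  i=5: a_5=3, p_5 = 3*1171 + 506 = 4019, q_5 = 3*81 + 35 = 278.
  i=6: a_6=5, p_6 = 5*4019 + 1171 = 21266, q_6 = 5*278 + 81 = 1471.
  i=7: a_7=2, p_7 = 2*21266 + 4019 = 46551, q_7 = 2*1471 + 278 = 3220.
Check: 46551^2 - 209*3220^2 = 2166995601 - 2166995600 = 1, so (x, y) = (46551, 3220) solves the equation, and by the theorem it is the least positive solution.

(x, y) = (46551, 3220)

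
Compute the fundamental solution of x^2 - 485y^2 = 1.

(x, y) = (969, 44)

First expand sqrt(485) as a continued fraction. With x_i = (sqrt(485) + m_i)/d_i and (m_0, d_0) = (0, 1): a_0 = floor(sqrt(485)) = 22, since 22^2 = 484 <= 485 < 529 = 23^2.
Iterate m_{i+1} = d_i*a_i - m_i, d_{i+1} = (485 - m_{i+1}^2)/d_i, a_{i+1} = floor((a_0 + m_{i+1})/d_{i+1}):
  m_1 = 1*22 - 0 = 22, d_1 = (485 - 22^2)/1 = 1/1 = 1, a_1 = floor((22 + 22)/1) = 44.
  m_2 = 1*44 - 22 = 22, d_2 = (485 - 22^2)/1 = 1/1 = 1: (m_2, d_2) = (m_1, d_1) = (22, 1), so from here the quotient a_1 repeats; the period length is 1.
So sqrt(485) = [22; (44)] with period length k = 1.
k is odd, so (p_{k-1}, q_{k-1}) only solves x^2 - 485y^2 = -1 and the fundamental solution of x^2 - 485y^2 = 1 is (p_{2k-1}, q_{2k-1}) = (p_1, q_1); compute convergents through index 1, running through the period twice.
Convergents (p_i = a_i*p_{i-1} + p_{i-2}, q_i = a_i*q_{i-1} + q_{i-2} with p_{-2}=0, p_{-1}=1, q_{-2}=1, q_{-1}=0):
  i=0: a_0=22, p_0 = 22*1 + 0 = 22, q_0 = 22*0 + 1 = 1.
  i=1: a_1=44, p_1 = 44*22 + 1 = 969, q_1 = 44*1 + 0 = 44.
Indeed p_0^2 - 485*q_0^2 = 484 - 485 = -1, not +1.
Check: 969^2 - 485*44^2 = 938961 - 938960 = 1, so (x, y) = (969, 44) solves the equation, and by the theorem it is the least positive solution.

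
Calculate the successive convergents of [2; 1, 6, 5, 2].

2/1, 3/1, 20/7, 103/36, 226/79

Using the convergent recurrence p_i = a_i*p_{i-1} + p_{i-2}, q_i = a_i*q_{i-1} + q_{i-2} with p_{-2}=0, p_{-1}=1, q_{-2}=1, q_{-1}=0:
  i=0: a_0=2, p_0 = 2*1 + 0 = 2, q_0 = 2*0 + 1 = 1.
  i=1: a_1=1, p_1 = 1*2 + 1 = 3, q_1 = 1*1 + 0 = 1.
  i=2: a_2=6, p_2 = 6*3 + 2 = 20, q_2 = 6*1 + 1 = 7.
  i=3: a_3=5, p_3 = 5*20 + 3 = 103, q_3 = 5*7 + 1 = 36.
  i=4: a_4=2, p_4 = 2*103 + 20 = 226, q_4 = 2*36 + 7 = 79.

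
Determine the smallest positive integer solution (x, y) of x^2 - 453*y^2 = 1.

First expand sqrt(453) as a continued fraction. With x_i = (sqrt(453) + m_i)/d_i and (m_0, d_0) = (0, 1): a_0 = floor(sqrt(453)) = 21, since 21^2 = 441 <= 453 < 484 = 22^2.
Iterate m_{i+1} = d_i*a_i - m_i, d_{i+1} = (453 - m_{i+1}^2)/d_i, a_{i+1} = floor((a_0 + m_{i+1})/d_{i+1}):
  m_1 = 1*21 - 0 = 21, d_1 = (453 - 21^2)/1 = 12/1 = 12, a_1 = floor((21 + 21)/12) = 3.
  m_2 = 12*3 - 21 = 15, d_2 = (453 - 15^2)/12 = 228/12 = 19, a_2 = floor((21 + 15)/19) = 1.
  m_3 = 19*1 - 15 = 4, d_3 = (453 - 4^2)/19 = 437/19 = 23, a_3 = floor((21 + 4)/23) = 1.
  m_4 = 23*1 - 4 = 19, d_4 = (453 - 19^2)/23 = 92/23 = 4, a_4 = floor((21 + 19)/4) = 10.
  m_5 = 4*10 - 19 = 21, d_5 = (453 - 21^2)/4 = 12/4 = 3, a_5 = floor((21 + 21)/3) = 14.
  m_6 = 3*14 - 21 = 21, d_6 = (453 - 21^2)/3 = 12/3 = 4, a_6 = floor((21 + 21)/4) = 10.
  m_7 = 4*10 - 21 = 19, d_7 = (453 - 19^2)/4 = 92/4 = 23, a_7 = floor((21 + 19)/23) = 1.
  m_8 = 23*1 - 19 = 4, d_8 = (453 - 4^2)/23 = 437/23 = 19, a_8 = floor((21 + 4)/19) = 1.
  m_9 = 19*1 - 4 = 15, d_9 = (453 - 15^2)/19 = 228/19 = 12, a_9 = floor((21 + 15)/12) = 3.
  m_10 = 12*3 - 15 = 21, d_10 = (453 - 21^2)/12 = 12/12 = 1, a_10 = floor((21 + 21)/1) = 42.
  m_11 = 1*42 - 21 = 21, d_11 = (453 - 21^2)/1 = 12/1 = 12: (m_11, d_11) = (m_1, d_1) = (21, 12), so from here the quotients repeat a_1, ..., a_10; the period length is 10.
So sqrt(453) = [21; (3, 1, 1, 10, 14, 10, 1, 1, 3, 42)] with period length k = 10.
k is even, so the fundamental solution of x^2 - 453y^2 = 1 is (p_{k-1}, q_{k-1}) = (p_9, q_9); compute convergents through index 9.
Convergents (p_i = a_i*p_{i-1} + p_{i-2}, q_i = a_i*q_{i-1} + q_{i-2} with p_{-2}=0, p_{-1}=1, q_{-2}=1, q_{-1}=0):
  i=0: a_0=21, p_0 = 21*1 + 0 = 21, q_0 = 21*0 + 1 = 1.
  i=1: a_1=3, p_1 = 3*21 + 1 = 64, q_1 = 3*1 + 0 = 3.
  i=2: a_2=1, p_2 = 1*64 + 21 = 85, q_2 = 1*3 + 1 = 4.
  i=3: a_3=1, p_3 = 1*85 + 64 = 149, q_3 = 1*4 + 3 = 7.
  i=4: a_4=10, p_4 = 10*149 + 85 = 1575, q_4 = 10*7 + 4 = 74.
  i=5: a_5=14, p_5 = 14*1575 + 149 = 22199, q_5 = 14*74 + 7 = 1043.
  i=6: a_6=10, p_6 = 10*22199 + 1575 = 223565, q_6 = 10*1043 + 74 = 10504.
  i=7: a_7=1, p_7 = 1*223565 + 22199 = 245764, q_7 = 1*10504 + 1043 = 11547.
  i=8: a_8=1, p_8 = 1*245764 + 223565 = 469329, q_8 = 1*11547 + 10504 = 22051.
  i=9: a_9=3, p_9 = 3*469329 + 245764 = 1653751, q_9 = 3*22051 + 11547 = 77700.
Check: 1653751^2 - 453*77700^2 = 2734892370001 - 2734892370000 = 1, so (x, y) = (1653751, 77700) solves the equation, and by the theorem it is the least positive solution.

(x, y) = (1653751, 77700)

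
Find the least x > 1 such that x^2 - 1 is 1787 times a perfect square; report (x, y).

(x, y) = (216226, 5115)

First expand sqrt(1787) as a continued fraction. With x_i = (sqrt(1787) + m_i)/d_i and (m_0, d_0) = (0, 1): a_0 = floor(sqrt(1787)) = 42, since 42^2 = 1764 <= 1787 < 1849 = 43^2.
Iterate m_{i+1} = d_i*a_i - m_i, d_{i+1} = (1787 - m_{i+1}^2)/d_i, a_{i+1} = floor((a_0 + m_{i+1})/d_{i+1}):
  m_1 = 1*42 - 0 = 42, d_1 = (1787 - 42^2)/1 = 23/1 = 23, a_1 = floor((42 + 42)/23) = 3.
  m_2 = 23*3 - 42 = 27, d_2 = (1787 - 27^2)/23 = 1058/23 = 46, a_2 = floor((42 + 27)/46) = 1.
  m_3 = 46*1 - 27 = 19, d_3 = (1787 - 19^2)/46 = 1426/46 = 31, a_3 = floor((42 + 19)/31) = 1.
  m_4 = 31*1 - 19 = 12, d_4 = (1787 - 12^2)/31 = 1643/31 = 53, a_4 = floor((42 + 12)/53) = 1.
  m_5 = 53*1 - 12 = 41, d_5 = (1787 - 41^2)/53 = 106/53 = 2, a_5 = floor((42 + 41)/2) = 41.
  m_6 = 2*41 - 41 = 41, d_6 = (1787 - 41^2)/2 = 106/2 = 53, a_6 = floor((42 + 41)/53) = 1.
  m_7 = 53*1 - 41 = 12, d_7 = (1787 - 12^2)/53 = 1643/53 = 31, a_7 = floor((42 + 12)/31) = 1.
  m_8 = 31*1 - 12 = 19, d_8 = (1787 - 19^2)/31 = 1426/31 = 46, a_8 = floor((42 + 19)/46) = 1.
  m_9 = 46*1 - 19 = 27, d_9 = (1787 - 27^2)/46 = 1058/46 = 23, a_9 = floor((42 + 27)/23) = 3.
  m_10 = 23*3 - 27 = 42, d_10 = (1787 - 42^2)/23 = 23/23 = 1, a_10 = floor((42 + 42)/1) = 84.
  m_11 = 1*84 - 42 = 42, d_11 = (1787 - 42^2)/1 = 23/1 = 23: (m_11, d_11) = (m_1, d_1) = (42, 23), so from here the quotients repeat a_1, ..., a_10; the period length is 10.
So sqrt(1787) = [42; (3, 1, 1, 1, 41, 1, 1, 1, 3, 84)] with period length k = 10.
k is even, so the fundamental solution of x^2 - 1787y^2 = 1 is (p_{k-1}, q_{k-1}) = (p_9, q_9); compute convergents through index 9.
Convergents (p_i = a_i*p_{i-1} + p_{i-2}, q_i = a_i*q_{i-1} + q_{i-2} with p_{-2}=0, p_{-1}=1, q_{-2}=1, q_{-1}=0):
  i=0: a_0=42, p_0 = 42*1 + 0 = 42, q_0 = 42*0 + 1 = 1.
  i=1: a_1=3, p_1 = 3*42 + 1 = 127, q_1 = 3*1 + 0 = 3.
  i=2: a_2=1, p_2 = 1*127 + 42 = 169, q_2 = 1*3 + 1 = 4.
  i=3: a_3=1, p_3 = 1*169 + 127 = 296, q_3 = 1*4 + 3 = 7.
  i=4: a_4=1, p_4 = 1*296 + 169 = 465, q_4 = 1*7 + 4 = 11.
  i=5: a_5=41, p_5 = 41*465 + 296 = 19361, q_5 = 41*11 + 7 = 458.
  i=6: a_6=1, p_6 = 1*19361 + 465 = 19826, q_6 = 1*458 + 11 = 469.
  i=7: a_7=1, p_7 = 1*19826 + 19361 = 39187, q_7 = 1*469 + 458 = 927.
  i=8: a_8=1, p_8 = 1*39187 + 19826 = 59013, q_8 = 1*927 + 469 = 1396.
  i=9: a_9=3, p_9 = 3*59013 + 39187 = 216226, q_9 = 3*1396 + 927 = 5115.
Check: 216226^2 - 1787*5115^2 = 46753683076 - 46753683075 = 1, so (x, y) = (216226, 5115) solves the equation, and by the theorem it is the least positive solution.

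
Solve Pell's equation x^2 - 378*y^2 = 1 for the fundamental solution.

(x, y) = (8749, 450)

First expand sqrt(378) as a continued fraction. With x_i = (sqrt(378) + m_i)/d_i and (m_0, d_0) = (0, 1): a_0 = floor(sqrt(378)) = 19, since 19^2 = 361 <= 378 < 400 = 20^2.
Iterate m_{i+1} = d_i*a_i - m_i, d_{i+1} = (378 - m_{i+1}^2)/d_i, a_{i+1} = floor((a_0 + m_{i+1})/d_{i+1}):
  m_1 = 1*19 - 0 = 19, d_1 = (378 - 19^2)/1 = 17/1 = 17, a_1 = floor((19 + 19)/17) = 2.
  m_2 = 17*2 - 19 = 15, d_2 = (378 - 15^2)/17 = 153/17 = 9, a_2 = floor((19 + 15)/9) = 3.
  m_3 = 9*3 - 15 = 12, d_3 = (378 - 12^2)/9 = 234/9 = 26, a_3 = floor((19 + 12)/26) = 1.
  m_4 = 26*1 - 12 = 14, d_4 = (378 - 14^2)/26 = 182/26 = 7, a_4 = floor((19 + 14)/7) = 4.
  m_5 = 7*4 - 14 = 14, d_5 = (378 - 14^2)/7 = 182/7 = 26, a_5 = floor((19 + 14)/26) = 1.
  m_6 = 26*1 - 14 = 12, d_6 = (378 - 12^2)/26 = 234/26 = 9, a_6 = floor((19 + 12)/9) = 3.
  m_7 = 9*3 - 12 = 15, d_7 = (378 - 15^2)/9 = 153/9 = 17, a_7 = floor((19 + 15)/17) = 2.
  m_8 = 17*2 - 15 = 19, d_8 = (378 - 19^2)/17 = 17/17 = 1, a_8 = floor((19 + 19)/1) = 38.
  m_9 = 1*38 - 19 = 19, d_9 = (378 - 19^2)/1 = 17/1 = 17: (m_9, d_9) = (m_1, d_1) = (19, 17), so from here the quotients repeat a_1, ..., a_8; the period length is 8.
So sqrt(378) = [19; (2, 3, 1, 4, 1, 3, 2, 38)] with period length k = 8.
k is even, so the fundamental solution of x^2 - 378y^2 = 1 is (p_{k-1}, q_{k-1}) = (p_7, q_7); compute convergents through index 7.
Convergents (p_i = a_i*p_{i-1} + p_{i-2}, q_i = a_i*q_{i-1} + q_{i-2} with p_{-2}=0, p_{-1}=1, q_{-2}=1, q_{-1}=0):
  i=0: a_0=19, p_0 = 19*1 + 0 = 19, q_0 = 19*0 + 1 = 1.
  i=1: a_1=2, p_1 = 2*19 + 1 = 39, q_1 = 2*1 + 0 = 2.
  i=2: a_2=3, p_2 = 3*39 + 19 = 136, q_2 = 3*2 + 1 = 7.
  i=3: a_3=1, p_3 = 1*136 + 39 = 175, q_3 = 1*7 + 2 = 9.
  i=4: a_4=4, p_4 = 4*175 + 136 = 836, q_4 = 4*9 + 7 = 43.
  i=5: a_5=1, p_5 = 1*836 + 175 = 1011, q_5 = 1*43 + 9 = 52.
  i=6: a_6=3, p_6 = 3*1011 + 836 = 3869, q_6 = 3*52 + 43 = 199.
  i=7: a_7=2, p_7 = 2*3869 + 1011 = 8749, q_7 = 2*199 + 52 = 450.
Check: 8749^2 - 378*450^2 = 76545001 - 76545000 = 1, so (x, y) = (8749, 450) solves the equation, and by the theorem it is the least positive solution.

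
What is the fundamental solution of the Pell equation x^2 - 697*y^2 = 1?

(x, y) = (34849, 1320)

First expand sqrt(697) as a continued fraction. With x_i = (sqrt(697) + m_i)/d_i and (m_0, d_0) = (0, 1): a_0 = floor(sqrt(697)) = 26, since 26^2 = 676 <= 697 < 729 = 27^2.
Iterate m_{i+1} = d_i*a_i - m_i, d_{i+1} = (697 - m_{i+1}^2)/d_i, a_{i+1} = floor((a_0 + m_{i+1})/d_{i+1}):
  m_1 = 1*26 - 0 = 26, d_1 = (697 - 26^2)/1 = 21/1 = 21, a_1 = floor((26 + 26)/21) = 2.
  m_2 = 21*2 - 26 = 16, d_2 = (697 - 16^2)/21 = 441/21 = 21, a_2 = floor((26 + 16)/21) = 2.
  m_3 = 21*2 - 16 = 26, d_3 = (697 - 26^2)/21 = 21/21 = 1, a_3 = floor((26 + 26)/1) = 52.
  m_4 = 1*52 - 26 = 26, d_4 = (697 - 26^2)/1 = 21/1 = 21: (m_4, d_4) = (m_1, d_1) = (26, 21), so from here the quotients repeat a_1, ..., a_3; the period length is 3.
So sqrt(697) = [26; (2, 2, 52)] with period length k = 3.
k is odd, so (p_{k-1}, q_{k-1}) only solves x^2 - 697y^2 = -1 and the fundamental solution of x^2 - 697y^2 = 1 is (p_{2k-1}, q_{2k-1}) = (p_5, q_5); compute convergents through index 5, running through the period twice.
Convergents (p_i = a_i*p_{i-1} + p_{i-2}, q_i = a_i*q_{i-1} + q_{i-2} with p_{-2}=0, p_{-1}=1, q_{-2}=1, q_{-1}=0):
  i=0: a_0=26, p_0 = 26*1 + 0 = 26, q_0 = 26*0 + 1 = 1.
  i=1: a_1=2, p_1 = 2*26 + 1 = 53, q_1 = 2*1 + 0 = 2.
  i=2: a_2=2, p_2 = 2*53 + 26 = 132, q_2 = 2*2 + 1 = 5.
  i=3: a_3=52, p_3 = 52*132 + 53 = 6917, q_3 = 52*5 + 2 = 262.
  i=4: a_4=2, p_4 = 2*6917 + 132 = 13966, q_4 = 2*262 + 5 = 529.
  i=5: a_5=2, p_5 = 2*13966 + 6917 = 34849, q_5 = 2*529 + 262 = 1320.
Indeed p_2^2 - 697*q_2^2 = 17424 - 17425 = -1, not +1.
Check: 34849^2 - 697*1320^2 = 1214452801 - 1214452800 = 1, so (x, y) = (34849, 1320) solves the equation, and by the theorem it is the least positive solution.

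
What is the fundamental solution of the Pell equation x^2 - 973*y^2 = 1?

First expand sqrt(973) as a continued fraction. With x_i = (sqrt(973) + m_i)/d_i and (m_0, d_0) = (0, 1): a_0 = floor(sqrt(973)) = 31, since 31^2 = 961 <= 973 < 1024 = 32^2.
Iterate m_{i+1} = d_i*a_i - m_i, d_{i+1} = (973 - m_{i+1}^2)/d_i, a_{i+1} = floor((a_0 + m_{i+1})/d_{i+1}):
  m_1 = 1*31 - 0 = 31, d_1 = (973 - 31^2)/1 = 12/1 = 12, a_1 = floor((31 + 31)/12) = 5.
  m_2 = 12*5 - 31 = 29, d_2 = (973 - 29^2)/12 = 132/12 = 11, a_2 = floor((31 + 29)/11) = 5.
  m_3 = 11*5 - 29 = 26, d_3 = (973 - 26^2)/11 = 297/11 = 27, a_3 = floor((31 + 26)/27) = 2.
  m_4 = 27*2 - 26 = 28, d_4 = (973 - 28^2)/27 = 189/27 = 7, a_4 = floor((31 + 28)/7) = 8.
  m_5 = 7*8 - 28 = 28, d_5 = (973 - 28^2)/7 = 189/7 = 27, a_5 = floor((31 + 28)/27) = 2.
  m_6 = 27*2 - 28 = 26, d_6 = (973 - 26^2)/27 = 297/27 = 11, a_6 = floor((31 + 26)/11) = 5.
  m_7 = 11*5 - 26 = 29, d_7 = (973 - 29^2)/11 = 132/11 = 12, a_7 = floor((31 + 29)/12) = 5.
  m_8 = 12*5 - 29 = 31, d_8 = (973 - 31^2)/12 = 12/12 = 1, a_8 = floor((31 + 31)/1) = 62.
  m_9 = 1*62 - 31 = 31, d_9 = (973 - 31^2)/1 = 12/1 = 12: (m_9, d_9) = (m_1, d_1) = (31, 12), so from here the quotients repeat a_1, ..., a_8; the period length is 8.
So sqrt(973) = [31; (5, 5, 2, 8, 2, 5, 5, 62)] with period length k = 8.
k is even, so the fundamental solution of x^2 - 973y^2 = 1 is (p_{k-1}, q_{k-1}) = (p_7, q_7); compute convergents through index 7.
Convergents (p_i = a_i*p_{i-1} + p_{i-2}, q_i = a_i*q_{i-1} + q_{i-2} with p_{-2}=0, p_{-1}=1, q_{-2}=1, q_{-1}=0):
  i=0: a_0=31, p_0 = 31*1 + 0 = 31, q_0 = 31*0 + 1 = 1.
  i=1: a_1=5, p_1 = 5*31 + 1 = 156, q_1 = 5*1 + 0 = 5.
  i=2: a_2=5, p_2 = 5*156 + 31 = 811, q_2 = 5*5 + 1 = 26.
  i=3: a_3=2, p_3 = 2*811 + 156 = 1778, q_3 = 2*26 + 5 = 57.
  i=4: a_4=8, p_4 = 8*1778 + 811 = 15035, q_4 = 8*57 + 26 = 482.
  i=5: a_5=2, p_5 = 2*15035 + 1778 = 31848, q_5 = 2*482 + 57 = 1021.
  i=6: a_6=5, p_6 = 5*31848 + 15035 = 174275, q_6 = 5*1021 + 482 = 5587.
  i=7: a_7=5, p_7 = 5*174275 + 31848 = 903223, q_7 = 5*5587 + 1021 = 28956.
Check: 903223^2 - 973*28956^2 = 815811787729 - 815811787728 = 1, so (x, y) = (903223, 28956) solves the equation, and by the theorem it is the least positive solution.

(x, y) = (903223, 28956)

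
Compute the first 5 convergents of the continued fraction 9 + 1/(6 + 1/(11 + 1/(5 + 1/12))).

9/1, 55/6, 614/67, 3125/341, 38114/4159

Using the convergent recurrence p_i = a_i*p_{i-1} + p_{i-2}, q_i = a_i*q_{i-1} + q_{i-2} with p_{-2}=0, p_{-1}=1, q_{-2}=1, q_{-1}=0:
  i=0: a_0=9, p_0 = 9*1 + 0 = 9, q_0 = 9*0 + 1 = 1.
  i=1: a_1=6, p_1 = 6*9 + 1 = 55, q_1 = 6*1 + 0 = 6.
  i=2: a_2=11, p_2 = 11*55 + 9 = 614, q_2 = 11*6 + 1 = 67.
  i=3: a_3=5, p_3 = 5*614 + 55 = 3125, q_3 = 5*67 + 6 = 341.
  i=4: a_4=12, p_4 = 12*3125 + 614 = 38114, q_4 = 12*341 + 67 = 4159.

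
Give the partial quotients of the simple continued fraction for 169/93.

Run the Euclidean algorithm on 169 and 93; the successive quotients are the partial quotients a_0, a_1, ... (each step inverts the fractional part left over by the previous one):
  169 = 1*93 + 76, so a_0 = 1.
  93 = 1*76 + 17, so a_1 = 1.
  76 = 4*17 + 8, so a_2 = 4.
  17 = 2*8 + 1, so a_3 = 2.
  8 = 8*1 + 0, so a_4 = 8.
The remainder reaches 0 after 5 divisions, so the expansion has 5 partial quotients, read off in order.

[1; 1, 4, 2, 8]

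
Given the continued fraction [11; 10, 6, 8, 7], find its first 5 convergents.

Using the convergent recurrence p_i = a_i*p_{i-1} + p_{i-2}, q_i = a_i*q_{i-1} + q_{i-2} with p_{-2}=0, p_{-1}=1, q_{-2}=1, q_{-1}=0:
  i=0: a_0=11, p_0 = 11*1 + 0 = 11, q_0 = 11*0 + 1 = 1.
  i=1: a_1=10, p_1 = 10*11 + 1 = 111, q_1 = 10*1 + 0 = 10.
  i=2: a_2=6, p_2 = 6*111 + 11 = 677, q_2 = 6*10 + 1 = 61.
  i=3: a_3=8, p_3 = 8*677 + 111 = 5527, q_3 = 8*61 + 10 = 498.
  i=4: a_4=7, p_4 = 7*5527 + 677 = 39366, q_4 = 7*498 + 61 = 3547.

11/1, 111/10, 677/61, 5527/498, 39366/3547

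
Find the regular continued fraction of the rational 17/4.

Run the Euclidean algorithm on 17 and 4; the successive quotients are the partial quotients a_0, a_1, ... (each step inverts the fractional part left over by the previous one):
  17 = 4*4 + 1, so a_0 = 4.
  4 = 4*1 + 0, so a_1 = 4.
The remainder reaches 0 after 2 divisions, so the expansion has 2 partial quotients, read off in order.

[4; 4]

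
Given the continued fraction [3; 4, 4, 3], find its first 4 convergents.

Using the convergent recurrence p_i = a_i*p_{i-1} + p_{i-2}, q_i = a_i*q_{i-1} + q_{i-2} with p_{-2}=0, p_{-1}=1, q_{-2}=1, q_{-1}=0:
  i=0: a_0=3, p_0 = 3*1 + 0 = 3, q_0 = 3*0 + 1 = 1.
  i=1: a_1=4, p_1 = 4*3 + 1 = 13, q_1 = 4*1 + 0 = 4.
  i=2: a_2=4, p_2 = 4*13 + 3 = 55, q_2 = 4*4 + 1 = 17.
  i=3: a_3=3, p_3 = 3*55 + 13 = 178, q_3 = 3*17 + 4 = 55.

3/1, 13/4, 55/17, 178/55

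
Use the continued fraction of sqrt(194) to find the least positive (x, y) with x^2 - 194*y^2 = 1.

(x, y) = (195, 14)

First expand sqrt(194) as a continued fraction. With x_i = (sqrt(194) + m_i)/d_i and (m_0, d_0) = (0, 1): a_0 = floor(sqrt(194)) = 13, since 13^2 = 169 <= 194 < 196 = 14^2.
Iterate m_{i+1} = d_i*a_i - m_i, d_{i+1} = (194 - m_{i+1}^2)/d_i, a_{i+1} = floor((a_0 + m_{i+1})/d_{i+1}):
  m_1 = 1*13 - 0 = 13, d_1 = (194 - 13^2)/1 = 25/1 = 25, a_1 = floor((13 + 13)/25) = 1.
  m_2 = 25*1 - 13 = 12, d_2 = (194 - 12^2)/25 = 50/25 = 2, a_2 = floor((13 + 12)/2) = 12.
  m_3 = 2*12 - 12 = 12, d_3 = (194 - 12^2)/2 = 50/2 = 25, a_3 = floor((13 + 12)/25) = 1.
  m_4 = 25*1 - 12 = 13, d_4 = (194 - 13^2)/25 = 25/25 = 1, a_4 = floor((13 + 13)/1) = 26.
  m_5 = 1*26 - 13 = 13, d_5 = (194 - 13^2)/1 = 25/1 = 25: (m_5, d_5) = (m_1, d_1) = (13, 25), so from here the quotients repeat a_1, ..., a_4; the period length is 4.
So sqrt(194) = [13; (1, 12, 1, 26)] with period length k = 4.
k is even, so the fundamental solution of x^2 - 194y^2 = 1 is (p_{k-1}, q_{k-1}) = (p_3, q_3); compute convergents through index 3.
Convergents (p_i = a_i*p_{i-1} + p_{i-2}, q_i = a_i*q_{i-1} + q_{i-2} with p_{-2}=0, p_{-1}=1, q_{-2}=1, q_{-1}=0):
  i=0: a_0=13, p_0 = 13*1 + 0 = 13, q_0 = 13*0 + 1 = 1.
  i=1: a_1=1, p_1 = 1*13 + 1 = 14, q_1 = 1*1 + 0 = 1.
  i=2: a_2=12, p_2 = 12*14 + 13 = 181, q_2 = 12*1 + 1 = 13.
  i=3: a_3=1, p_3 = 1*181 + 14 = 195, q_3 = 1*13 + 1 = 14.
Check: 195^2 - 194*14^2 = 38025 - 38024 = 1, so (x, y) = (195, 14) solves the equation, and by the theorem it is the least positive solution.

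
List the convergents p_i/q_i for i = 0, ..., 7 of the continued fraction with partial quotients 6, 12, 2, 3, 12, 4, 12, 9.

Using the convergent recurrence p_i = a_i*p_{i-1} + p_{i-2}, q_i = a_i*q_{i-1} + q_{i-2} with p_{-2}=0, p_{-1}=1, q_{-2}=1, q_{-1}=0:
  i=0: a_0=6, p_0 = 6*1 + 0 = 6, q_0 = 6*0 + 1 = 1.
  i=1: a_1=12, p_1 = 12*6 + 1 = 73, q_1 = 12*1 + 0 = 12.
  i=2: a_2=2, p_2 = 2*73 + 6 = 152, q_2 = 2*12 + 1 = 25.
  i=3: a_3=3, p_3 = 3*152 + 73 = 529, q_3 = 3*25 + 12 = 87.
  i=4: a_4=12, p_4 = 12*529 + 152 = 6500, q_4 = 12*87 + 25 = 1069.
  i=5: a_5=4, p_5 = 4*6500 + 529 = 26529, q_5 = 4*1069 + 87 = 4363.
  i=6: a_6=12, p_6 = 12*26529 + 6500 = 324848, q_6 = 12*4363 + 1069 = 53425.
  i=7: a_7=9, p_7 = 9*324848 + 26529 = 2950161, q_7 = 9*53425 + 4363 = 485188.

6/1, 73/12, 152/25, 529/87, 6500/1069, 26529/4363, 324848/53425, 2950161/485188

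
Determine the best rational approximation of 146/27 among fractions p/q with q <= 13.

Expand x = 146/27 as a continued fraction with the Euclidean algorithm:
  146 = 5*27 + 11, so a_0 = 5.
  27 = 2*11 + 5, so a_1 = 2.
  11 = 2*5 + 1, so a_2 = 2.
  5 = 5*1 + 0, so a_3 = 5.
so x = [5; 2, 2, 5].
Convergents (p_i = a_i*p_{i-1} + p_{i-2}, q_i = a_i*q_{i-1} + q_{i-2} with p_{-2}=0, p_{-1}=1, q_{-2}=1, q_{-1}=0), until the denominator exceeds 13:
  i=0: a_0=5, p_0 = 5*1 + 0 = 5, q_0 = 5*0 + 1 = 1.
  i=1: a_1=2, p_1 = 2*5 + 1 = 11, q_1 = 2*1 + 0 = 2.
  i=2: a_2=2, p_2 = 2*11 + 5 = 27, q_2 = 2*2 + 1 = 5.
  i=3: a_3=5, p_3 = 5*27 + 11 = 146, q_3 = 5*5 + 2 = 27.
q_3 = 27 > 13, so the last convergent with denominator <= 13 is p_2/q_2 = 27/5.
The closest fraction with denominator <= 13 is either p_2/q_2 or the intermediate fraction (k*p_2 + p_1)/(k*q_2 + q_1) with the largest k >= 1 whose denominator stays <= 13; these approach x as k grows, and every other convergent or intermediate fraction in range is farther away.
Largest k: floor((13 - q_1)/q_2) = floor((13 - 2)/5) = 2.
That gives (2*27 + 11)/(2*5 + 2) = 65/12.
Compare the errors: |x - 27/5| = |146*5 - 27*27|/(27*5) = 1/135, and |x - 65/12| = |146*12 - 65*27|/(27*12) = 3/324.
Cross-multiplying, 1*324 = 324 < 405 = 3*135, so 1/135 is smaller: the convergent 27/5 is closer to x than 65/12.

27/5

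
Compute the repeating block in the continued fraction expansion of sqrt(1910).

Write x_i = (sqrt(1910) + m_i)/d_i with (m_0, d_0) = (0, 1). a_0 = floor(sqrt(1910)) = 43, since 43^2 = 1849 <= 1910 < 1936 = 44^2.
Iterate m_{i+1} = d_i*a_i - m_i, d_{i+1} = (1910 - m_{i+1}^2)/d_i, a_{i+1} = floor((a_0 + m_{i+1})/d_{i+1}):
  m_1 = 1*43 - 0 = 43, d_1 = (1910 - 43^2)/1 = 61/1 = 61, a_1 = floor((43 + 43)/61) = 1.
  m_2 = 61*1 - 43 = 18, d_2 = (1910 - 18^2)/61 = 1586/61 = 26, a_2 = floor((43 + 18)/26) = 2.
  m_3 = 26*2 - 18 = 34, d_3 = (1910 - 34^2)/26 = 754/26 = 29, a_3 = floor((43 + 34)/29) = 2.
  m_4 = 29*2 - 34 = 24, d_4 = (1910 - 24^2)/29 = 1334/29 = 46, a_4 = floor((43 + 24)/46) = 1.
  m_5 = 46*1 - 24 = 22, d_5 = (1910 - 22^2)/46 = 1426/46 = 31, a_5 = floor((43 + 22)/31) = 2.
  m_6 = 31*2 - 22 = 40, d_6 = (1910 - 40^2)/31 = 310/31 = 10, a_6 = floor((43 + 40)/10) = 8.
  m_7 = 10*8 - 40 = 40, d_7 = (1910 - 40^2)/10 = 310/10 = 31, a_7 = floor((43 + 40)/31) = 2.
  m_8 = 31*2 - 40 = 22, d_8 = (1910 - 22^2)/31 = 1426/31 = 46, a_8 = floor((43 + 22)/46) = 1.
  m_9 = 46*1 - 22 = 24, d_9 = (1910 - 24^2)/46 = 1334/46 = 29, a_9 = floor((43 + 24)/29) = 2.
  m_10 = 29*2 - 24 = 34, d_10 = (1910 - 34^2)/29 = 754/29 = 26, a_10 = floor((43 + 34)/26) = 2.
  m_11 = 26*2 - 34 = 18, d_11 = (1910 - 18^2)/26 = 1586/26 = 61, a_11 = floor((43 + 18)/61) = 1.
  m_12 = 61*1 - 18 = 43, d_12 = (1910 - 43^2)/61 = 61/61 = 1, a_12 = floor((43 + 43)/1) = 86.
  m_13 = 1*86 - 43 = 43, d_13 = (1910 - 43^2)/1 = 61/1 = 61: (m_13, d_13) = (m_1, d_1) = (43, 61), so from here the quotients repeat a_1, ..., a_12; the period length is 12.
Hence the expansion of sqrt(1910) is a_0 = 43 followed by the repeating block 1, 2, 2, 1, 2, 8, 2, 1, 2, 2, 1, 86 (period 12).

[43; (1, 2, 2, 1, 2, 8, 2, 1, 2, 2, 1, 86)]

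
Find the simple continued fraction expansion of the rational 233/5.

[46; 1, 1, 2]

Run the Euclidean algorithm on 233 and 5; the successive quotients are the partial quotients a_0, a_1, ... (each step inverts the fractional part left over by the previous one):
  233 = 46*5 + 3, so a_0 = 46.
  5 = 1*3 + 2, so a_1 = 1.
  3 = 1*2 + 1, so a_2 = 1.
  2 = 2*1 + 0, so a_3 = 2.
The remainder reaches 0 after 4 divisions, so the expansion has 4 partial quotients, read off in order.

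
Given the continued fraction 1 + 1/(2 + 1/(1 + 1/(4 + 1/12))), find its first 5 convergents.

Using the convergent recurrence p_i = a_i*p_{i-1} + p_{i-2}, q_i = a_i*q_{i-1} + q_{i-2} with p_{-2}=0, p_{-1}=1, q_{-2}=1, q_{-1}=0:
  i=0: a_0=1, p_0 = 1*1 + 0 = 1, q_0 = 1*0 + 1 = 1.
  i=1: a_1=2, p_1 = 2*1 + 1 = 3, q_1 = 2*1 + 0 = 2.
  i=2: a_2=1, p_2 = 1*3 + 1 = 4, q_2 = 1*2 + 1 = 3.
  i=3: a_3=4, p_3 = 4*4 + 3 = 19, q_3 = 4*3 + 2 = 14.
  i=4: a_4=12, p_4 = 12*19 + 4 = 232, q_4 = 12*14 + 3 = 171.

1/1, 3/2, 4/3, 19/14, 232/171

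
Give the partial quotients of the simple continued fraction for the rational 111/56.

[1; 1, 55]

Run the Euclidean algorithm on 111 and 56; the successive quotients are the partial quotients a_0, a_1, ... (each step inverts the fractional part left over by the previous one):
  111 = 1*56 + 55, so a_0 = 1.
  56 = 1*55 + 1, so a_1 = 1.
  55 = 55*1 + 0, so a_2 = 55.
The remainder reaches 0 after 3 divisions, so the expansion has 3 partial quotients, read off in order.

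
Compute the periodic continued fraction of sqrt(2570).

[50; (1, 2, 3, 1, 1, 3, 2, 1, 100)]

Write x_i = (sqrt(2570) + m_i)/d_i with (m_0, d_0) = (0, 1). a_0 = floor(sqrt(2570)) = 50, since 50^2 = 2500 <= 2570 < 2601 = 51^2.
Iterate m_{i+1} = d_i*a_i - m_i, d_{i+1} = (2570 - m_{i+1}^2)/d_i, a_{i+1} = floor((a_0 + m_{i+1})/d_{i+1}):
  m_1 = 1*50 - 0 = 50, d_1 = (2570 - 50^2)/1 = 70/1 = 70, a_1 = floor((50 + 50)/70) = 1.
  m_2 = 70*1 - 50 = 20, d_2 = (2570 - 20^2)/70 = 2170/70 = 31, a_2 = floor((50 + 20)/31) = 2.
  m_3 = 31*2 - 20 = 42, d_3 = (2570 - 42^2)/31 = 806/31 = 26, a_3 = floor((50 + 42)/26) = 3.
  m_4 = 26*3 - 42 = 36, d_4 = (2570 - 36^2)/26 = 1274/26 = 49, a_4 = floor((50 + 36)/49) = 1.
  m_5 = 49*1 - 36 = 13, d_5 = (2570 - 13^2)/49 = 2401/49 = 49, a_5 = floor((50 + 13)/49) = 1.
  m_6 = 49*1 - 13 = 36, d_6 = (2570 - 36^2)/49 = 1274/49 = 26, a_6 = floor((50 + 36)/26) = 3.
  m_7 = 26*3 - 36 = 42, d_7 = (2570 - 42^2)/26 = 806/26 = 31, a_7 = floor((50 + 42)/31) = 2.
  m_8 = 31*2 - 42 = 20, d_8 = (2570 - 20^2)/31 = 2170/31 = 70, a_8 = floor((50 + 20)/70) = 1.
  m_9 = 70*1 - 20 = 50, d_9 = (2570 - 50^2)/70 = 70/70 = 1, a_9 = floor((50 + 50)/1) = 100.
  m_10 = 1*100 - 50 = 50, d_10 = (2570 - 50^2)/1 = 70/1 = 70: (m_10, d_10) = (m_1, d_1) = (50, 70), so from here the quotients repeat a_1, ..., a_9; the period length is 9.
Hence the expansion of sqrt(2570) is a_0 = 50 followed by the repeating block 1, 2, 3, 1, 1, 3, 2, 1, 100 (period 9).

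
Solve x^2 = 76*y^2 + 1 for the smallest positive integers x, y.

(x, y) = (57799, 6630)

First expand sqrt(76) as a continued fraction. With x_i = (sqrt(76) + m_i)/d_i and (m_0, d_0) = (0, 1): a_0 = floor(sqrt(76)) = 8, since 8^2 = 64 <= 76 < 81 = 9^2.
Iterate m_{i+1} = d_i*a_i - m_i, d_{i+1} = (76 - m_{i+1}^2)/d_i, a_{i+1} = floor((a_0 + m_{i+1})/d_{i+1}):
  m_1 = 1*8 - 0 = 8, d_1 = (76 - 8^2)/1 = 12/1 = 12, a_1 = floor((8 + 8)/12) = 1.
  m_2 = 12*1 - 8 = 4, d_2 = (76 - 4^2)/12 = 60/12 = 5, a_2 = floor((8 + 4)/5) = 2.
  m_3 = 5*2 - 4 = 6, d_3 = (76 - 6^2)/5 = 40/5 = 8, a_3 = floor((8 + 6)/8) = 1.
  m_4 = 8*1 - 6 = 2, d_4 = (76 - 2^2)/8 = 72/8 = 9, a_4 = floor((8 + 2)/9) = 1.
  m_5 = 9*1 - 2 = 7, d_5 = (76 - 7^2)/9 = 27/9 = 3, a_5 = floor((8 + 7)/3) = 5.
  m_6 = 3*5 - 7 = 8, d_6 = (76 - 8^2)/3 = 12/3 = 4, a_6 = floor((8 + 8)/4) = 4.
  m_7 = 4*4 - 8 = 8, d_7 = (76 - 8^2)/4 = 12/4 = 3, a_7 = floor((8 + 8)/3) = 5.
  m_8 = 3*5 - 8 = 7, d_8 = (76 - 7^2)/3 = 27/3 = 9, a_8 = floor((8 + 7)/9) = 1.
  m_9 = 9*1 - 7 = 2, d_9 = (76 - 2^2)/9 = 72/9 = 8, a_9 = floor((8 + 2)/8) = 1.
  m_10 = 8*1 - 2 = 6, d_10 = (76 - 6^2)/8 = 40/8 = 5, a_10 = floor((8 + 6)/5) = 2.
  m_11 = 5*2 - 6 = 4, d_11 = (76 - 4^2)/5 = 60/5 = 12, a_11 = floor((8 + 4)/12) = 1.
  m_12 = 12*1 - 4 = 8, d_12 = (76 - 8^2)/12 = 12/12 = 1, a_12 = floor((8 + 8)/1) = 16.
  m_13 = 1*16 - 8 = 8, d_13 = (76 - 8^2)/1 = 12/1 = 12: (m_13, d_13) = (m_1, d_1) = (8, 12), so from here the quotients repeat a_1, ..., a_12; the period length is 12.
So sqrt(76) = [8; (1, 2, 1, 1, 5, 4, 5, 1, 1, 2, 1, 16)] with period length k = 12.
k is even, so the fundamental solution of x^2 - 76y^2 = 1 is (p_{k-1}, q_{k-1}) = (p_11, q_11); compute convergents through index 11.
Convergents (p_i = a_i*p_{i-1} + p_{i-2}, q_i = a_i*q_{i-1} + q_{i-2} with p_{-2}=0, p_{-1}=1, q_{-2}=1, q_{-1}=0):
  i=0: a_0=8, p_0 = 8*1 + 0 = 8, q_0 = 8*0 + 1 = 1.
  i=1: a_1=1, p_1 = 1*8 + 1 = 9, q_1 = 1*1 + 0 = 1.
  i=2: a_2=2, p_2 = 2*9 + 8 = 26, q_2 = 2*1 + 1 = 3.
  i=3: a_3=1, p_3 = 1*26 + 9 = 35, q_3 = 1*3 + 1 = 4.
  i=4: a_4=1, p_4 = 1*35 + 26 = 61, q_4 = 1*4 + 3 = 7.
  i=5: a_5=5, p_5 = 5*61 + 35 = 340, q_5 = 5*7 + 4 = 39.
  i=6: a_6=4, p_6 = 4*340 + 61 = 1421, q_6 = 4*39 + 7 = 163.
  i=7: a_7=5, p_7 = 5*1421 + 340 = 7445, q_7 = 5*163 + 39 = 854.
  i=8: a_8=1, p_8 = 1*7445 + 1421 = 8866, q_8 = 1*854 + 163 = 1017.
  i=9: a_9=1, p_9 = 1*8866 + 7445 = 16311, q_9 = 1*1017 + 854 = 1871.
  i=10: a_10=2, p_10 = 2*16311 + 8866 = 41488, q_10 = 2*1871 + 1017 = 4759.
  i=11: a_11=1, p_11 = 1*41488 + 16311 = 57799, q_11 = 1*4759 + 1871 = 6630.
Check: 57799^2 - 76*6630^2 = 3340724401 - 3340724400 = 1, so (x, y) = (57799, 6630) solves the equation, and by the theorem it is the least positive solution.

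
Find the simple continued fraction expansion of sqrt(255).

Write x_i = (sqrt(255) + m_i)/d_i with (m_0, d_0) = (0, 1). a_0 = floor(sqrt(255)) = 15, since 15^2 = 225 <= 255 < 256 = 16^2.
Iterate m_{i+1} = d_i*a_i - m_i, d_{i+1} = (255 - m_{i+1}^2)/d_i, a_{i+1} = floor((a_0 + m_{i+1})/d_{i+1}):
  m_1 = 1*15 - 0 = 15, d_1 = (255 - 15^2)/1 = 30/1 = 30, a_1 = floor((15 + 15)/30) = 1.
  m_2 = 30*1 - 15 = 15, d_2 = (255 - 15^2)/30 = 30/30 = 1, a_2 = floor((15 + 15)/1) = 30.
  m_3 = 1*30 - 15 = 15, d_3 = (255 - 15^2)/1 = 30/1 = 30: (m_3, d_3) = (m_1, d_1) = (15, 30), so from here the quotients repeat a_1, a_2; the period length is 2.
Hence the expansion of sqrt(255) is a_0 = 15 followed by the repeating block 1, 30 (period 2).

[15; (1, 30)]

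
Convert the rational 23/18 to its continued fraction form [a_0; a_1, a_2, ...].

Run the Euclidean algorithm on 23 and 18; the successive quotients are the partial quotients a_0, a_1, ... (each step inverts the fractional part left over by the previous one):
  23 = 1*18 + 5, so a_0 = 1.
  18 = 3*5 + 3, so a_1 = 3.
  5 = 1*3 + 2, so a_2 = 1.
  3 = 1*2 + 1, so a_3 = 1.
  2 = 2*1 + 0, so a_4 = 2.
The remainder reaches 0 after 5 divisions, so the expansion has 5 partial quotients, read off in order.

[1; 3, 1, 1, 2]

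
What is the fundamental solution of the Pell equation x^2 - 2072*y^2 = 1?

(x, y) = (2367, 52)

First expand sqrt(2072) as a continued fraction. With x_i = (sqrt(2072) + m_i)/d_i and (m_0, d_0) = (0, 1): a_0 = floor(sqrt(2072)) = 45, since 45^2 = 2025 <= 2072 < 2116 = 46^2.
Iterate m_{i+1} = d_i*a_i - m_i, d_{i+1} = (2072 - m_{i+1}^2)/d_i, a_{i+1} = floor((a_0 + m_{i+1})/d_{i+1}):
  m_1 = 1*45 - 0 = 45, d_1 = (2072 - 45^2)/1 = 47/1 = 47, a_1 = floor((45 + 45)/47) = 1.
  m_2 = 47*1 - 45 = 2, d_2 = (2072 - 2^2)/47 = 2068/47 = 44, a_2 = floor((45 + 2)/44) = 1.
  m_3 = 44*1 - 2 = 42, d_3 = (2072 - 42^2)/44 = 308/44 = 7, a_3 = floor((45 + 42)/7) = 12.
  m_4 = 7*12 - 42 = 42, d_4 = (2072 - 42^2)/7 = 308/7 = 44, a_4 = floor((45 + 42)/44) = 1.
  m_5 = 44*1 - 42 = 2, d_5 = (2072 - 2^2)/44 = 2068/44 = 47, a_5 = floor((45 + 2)/47) = 1.
  m_6 = 47*1 - 2 = 45, d_6 = (2072 - 45^2)/47 = 47/47 = 1, a_6 = floor((45 + 45)/1) = 90.
  m_7 = 1*90 - 45 = 45, d_7 = (2072 - 45^2)/1 = 47/1 = 47: (m_7, d_7) = (m_1, d_1) = (45, 47), so from here the quotients repeat a_1, ..., a_6; the period length is 6.
So sqrt(2072) = [45; (1, 1, 12, 1, 1, 90)] with period length k = 6.
k is even, so the fundamental solution of x^2 - 2072y^2 = 1 is (p_{k-1}, q_{k-1}) = (p_5, q_5); compute convergents through index 5.
Convergents (p_i = a_i*p_{i-1} + p_{i-2}, q_i = a_i*q_{i-1} + q_{i-2} with p_{-2}=0, p_{-1}=1, q_{-2}=1, q_{-1}=0):
  i=0: a_0=45, p_0 = 45*1 + 0 = 45, q_0 = 45*0 + 1 = 1.
  i=1: a_1=1, p_1 = 1*45 + 1 = 46, q_1 = 1*1 + 0 = 1.
  i=2: a_2=1, p_2 = 1*46 + 45 = 91, q_2 = 1*1 + 1 = 2.
  i=3: a_3=12, p_3 = 12*91 + 46 = 1138, q_3 = 12*2 + 1 = 25.
  i=4: a_4=1, p_4 = 1*1138 + 91 = 1229, q_4 = 1*25 + 2 = 27.
  i=5: a_5=1, p_5 = 1*1229 + 1138 = 2367, q_5 = 1*27 + 25 = 52.
Check: 2367^2 - 2072*52^2 = 5602689 - 5602688 = 1, so (x, y) = (2367, 52) solves the equation, and by the theorem it is the least positive solution.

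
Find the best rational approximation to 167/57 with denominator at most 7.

Expand x = 167/57 as a continued fraction with the Euclidean algorithm:
  167 = 2*57 + 53, so a_0 = 2.
  57 = 1*53 + 4, so a_1 = 1.
  53 = 13*4 + 1, so a_2 = 13.
  4 = 4*1 + 0, so a_3 = 4.
so x = [2; 1, 13, 4].
Convergents (p_i = a_i*p_{i-1} + p_{i-2}, q_i = a_i*q_{i-1} + q_{i-2} with p_{-2}=0, p_{-1}=1, q_{-2}=1, q_{-1}=0), until the denominator exceeds 7:
  i=0: a_0=2, p_0 = 2*1 + 0 = 2, q_0 = 2*0 + 1 = 1.
  i=1: a_1=1, p_1 = 1*2 + 1 = 3, q_1 = 1*1 + 0 = 1.
  i=2: a_2=13, p_2 = 13*3 + 2 = 41, q_2 = 13*1 + 1 = 14.
q_2 = 14 > 7, so the last convergent with denominator <= 7 is p_1/q_1 = 3/1.
The closest fraction with denominator <= 7 is either p_1/q_1 or the intermediate fraction (k*p_1 + p_0)/(k*q_1 + q_0) with the largest k >= 1 whose denominator stays <= 7; these approach x as k grows, and every other convergent or intermediate fraction in range is farther away.
Largest k: floor((7 - q_0)/q_1) = floor((7 - 1)/1) = 6.
That gives (6*3 + 2)/(6*1 + 1) = 20/7.
Compare the errors: |x - 3/1| = |167*1 - 3*57|/(57*1) = 4/57, and |x - 20/7| = |167*7 - 20*57|/(57*7) = 29/399.
Cross-multiplying, 4*399 = 1596 < 1653 = 29*57, so 4/57 is smaller: the convergent 3/1 is closer to x than 20/7.

3/1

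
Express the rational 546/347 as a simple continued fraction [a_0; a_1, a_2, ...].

[1; 1, 1, 2, 1, 9, 5]

Run the Euclidean algorithm on 546 and 347; the successive quotients are the partial quotients a_0, a_1, ... (each step inverts the fractional part left over by the previous one):
  546 = 1*347 + 199, so a_0 = 1.
  347 = 1*199 + 148, so a_1 = 1.
  199 = 1*148 + 51, so a_2 = 1.
  148 = 2*51 + 46, so a_3 = 2.
  51 = 1*46 + 5, so a_4 = 1.
  46 = 9*5 + 1, so a_5 = 9.
  5 = 5*1 + 0, so a_6 = 5.
The remainder reaches 0 after 7 divisions, so the expansion has 7 partial quotients, read off in order.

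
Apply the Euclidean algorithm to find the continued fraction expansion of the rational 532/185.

[2; 1, 7, 23]

Run the Euclidean algorithm on 532 and 185; the successive quotients are the partial quotients a_0, a_1, ... (each step inverts the fractional part left over by the previous one):
  532 = 2*185 + 162, so a_0 = 2.
  185 = 1*162 + 23, so a_1 = 1.
  162 = 7*23 + 1, so a_2 = 7.
  23 = 23*1 + 0, so a_3 = 23.
The remainder reaches 0 after 4 divisions, so the expansion has 4 partial quotients, read off in order.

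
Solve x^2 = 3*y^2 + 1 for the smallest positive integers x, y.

First expand sqrt(3) as a continued fraction. With x_i = (sqrt(3) + m_i)/d_i and (m_0, d_0) = (0, 1): a_0 = floor(sqrt(3)) = 1, since 1^2 = 1 <= 3 < 4 = 2^2.
Iterate m_{i+1} = d_i*a_i - m_i, d_{i+1} = (3 - m_{i+1}^2)/d_i, a_{i+1} = floor((a_0 + m_{i+1})/d_{i+1}):
  m_1 = 1*1 - 0 = 1, d_1 = (3 - 1^2)/1 = 2/1 = 2, a_1 = floor((1 + 1)/2) = 1.
  m_2 = 2*1 - 1 = 1, d_2 = (3 - 1^2)/2 = 2/2 = 1, a_2 = floor((1 + 1)/1) = 2.
  m_3 = 1*2 - 1 = 1, d_3 = (3 - 1^2)/1 = 2/1 = 2: (m_3, d_3) = (m_1, d_1) = (1, 2), so from here the quotients repeat a_1, a_2; the period length is 2.
So sqrt(3) = [1; (1, 2)] with period length k = 2.
k is even, so the fundamental solution of x^2 - 3y^2 = 1 is (p_{k-1}, q_{k-1}) = (p_1, q_1); compute convergents through index 1.
Convergents (p_i = a_i*p_{i-1} + p_{i-2}, q_i = a_i*q_{i-1} + q_{i-2} with p_{-2}=0, p_{-1}=1, q_{-2}=1, q_{-1}=0):
  i=0: a_0=1, p_0 = 1*1 + 0 = 1, q_0 = 1*0 + 1 = 1.
  i=1: a_1=1, p_1 = 1*1 + 1 = 2, q_1 = 1*1 + 0 = 1.
Check: 2^2 - 3*1^2 = 4 - 3 = 1, so (x, y) = (2, 1) solves the equation, and by the theorem it is the least positive solution.

(x, y) = (2, 1)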